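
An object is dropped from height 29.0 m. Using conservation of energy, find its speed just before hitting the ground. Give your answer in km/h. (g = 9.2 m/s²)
mgh = ½mv² → v = √(2gh) = √(2×9.2×29) = 23.1 m/s = 83.16 km/h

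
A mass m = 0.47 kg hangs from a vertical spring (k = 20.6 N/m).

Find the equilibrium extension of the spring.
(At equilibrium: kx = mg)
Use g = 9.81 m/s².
x_eq = mg/k = 0.47×9.81/20.6 = 0.2238 m = 22.38 cm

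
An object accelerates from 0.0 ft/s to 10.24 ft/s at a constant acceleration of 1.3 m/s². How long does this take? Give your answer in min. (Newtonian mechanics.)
t = (v - v₀)/a (with unit conversion) = 0.04001 min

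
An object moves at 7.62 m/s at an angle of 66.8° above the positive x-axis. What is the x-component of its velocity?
vₓ = v cos(θ) = 7.62 × cos(66.8°) = 3.0 m/s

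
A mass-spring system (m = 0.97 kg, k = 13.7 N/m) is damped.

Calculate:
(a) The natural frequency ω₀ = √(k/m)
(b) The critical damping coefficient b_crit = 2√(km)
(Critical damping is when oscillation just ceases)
ω₀ = √(k/m) = √(13.7/0.97) = 3.758 rad/s
b_crit = 2√(km) = 2√(13.7×0.97) = 7.291 kg/s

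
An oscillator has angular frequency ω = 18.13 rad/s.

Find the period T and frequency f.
T = 2π/ω = 2π/18.13 = 0.3466 s; f = ω/2π = 2.885 Hz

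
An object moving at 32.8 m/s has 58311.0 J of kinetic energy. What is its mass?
KE = ½mv² → m = 2KE/v² = 2×58311.0/32.8² = 108.4 kg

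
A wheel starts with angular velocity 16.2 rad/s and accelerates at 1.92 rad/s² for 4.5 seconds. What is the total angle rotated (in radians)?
θ = ω₀t + ½αt² = 16.2×4.5 + ½×1.92×4.5² = 92.34 rad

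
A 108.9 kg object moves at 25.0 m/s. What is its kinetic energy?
KE = ½mv² = ½×108.9×25.0² = 34031.25 J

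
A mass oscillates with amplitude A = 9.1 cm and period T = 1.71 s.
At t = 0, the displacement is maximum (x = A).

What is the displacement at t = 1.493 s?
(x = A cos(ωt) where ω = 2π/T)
ω = 2π/T = 2π/1.71 = 3.674 rad/s
x = A cos(ωt) = 9.1×cos(3.674×1.493) = 6.357 cm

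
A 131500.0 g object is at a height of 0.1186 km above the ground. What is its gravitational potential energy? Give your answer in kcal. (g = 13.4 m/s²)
PE = mgh = 131.5 kg × 13.4 m/s² × 118.6 m = 2.09e+05 J = 49.95 kcal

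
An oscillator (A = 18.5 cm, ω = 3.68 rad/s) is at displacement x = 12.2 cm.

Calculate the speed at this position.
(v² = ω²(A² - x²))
v = ω√(A² − x²) = 3.68×√(0.185² − 0.122²) = 0.5118 m/s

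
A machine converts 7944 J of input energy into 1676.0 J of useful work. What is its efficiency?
η = W_out/W_in = 1676.0/7944 = 0.211 = 21.1%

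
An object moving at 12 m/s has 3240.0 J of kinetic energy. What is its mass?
KE = ½mv² → m = 2KE/v² = 2×3240.0/12² = 45.0 kg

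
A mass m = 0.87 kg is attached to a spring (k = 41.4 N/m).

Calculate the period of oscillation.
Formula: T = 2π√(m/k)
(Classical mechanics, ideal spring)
T = 2π√(m/k) = 2π√(0.87/41.4) = 0.9108 s; f = 1/T = 1.098 Hz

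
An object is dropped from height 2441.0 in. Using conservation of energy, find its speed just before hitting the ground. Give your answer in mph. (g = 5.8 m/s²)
mgh = ½mv² → v = √(2gh) = √(2×5.8×62) = 26.82 m/s = 59.99 mph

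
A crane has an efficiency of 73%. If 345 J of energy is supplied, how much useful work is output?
W_out = η × W_in = 0.73 × 345 = 251.85 J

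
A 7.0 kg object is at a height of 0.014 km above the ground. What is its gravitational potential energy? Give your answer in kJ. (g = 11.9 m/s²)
PE = mgh = 7 kg × 11.9 m/s² × 14 m = 1166 J = 1.166 kJ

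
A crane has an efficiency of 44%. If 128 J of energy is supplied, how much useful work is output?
W_out = η × W_in = 0.44 × 128 = 56.32 J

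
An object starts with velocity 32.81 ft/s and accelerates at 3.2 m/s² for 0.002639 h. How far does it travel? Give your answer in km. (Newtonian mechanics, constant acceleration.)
d = v₀t + ½at² (with unit conversion) = 0.2394 km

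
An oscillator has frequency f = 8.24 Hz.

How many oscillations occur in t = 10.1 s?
n = f×t = 8.24×10.1 = 83.22 oscillations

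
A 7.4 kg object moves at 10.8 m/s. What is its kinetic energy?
KE = ½mv² = ½×7.4×10.8² = 431.568 J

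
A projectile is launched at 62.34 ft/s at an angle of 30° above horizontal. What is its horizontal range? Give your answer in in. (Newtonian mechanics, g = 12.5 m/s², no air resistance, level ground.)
R = v₀² sin(2θ) / g (with unit conversion) = 984.8 in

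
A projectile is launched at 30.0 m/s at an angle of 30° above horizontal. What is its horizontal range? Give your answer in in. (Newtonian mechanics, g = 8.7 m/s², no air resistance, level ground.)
R = v₀² sin(2θ) / g (with unit conversion) = 3527.0 in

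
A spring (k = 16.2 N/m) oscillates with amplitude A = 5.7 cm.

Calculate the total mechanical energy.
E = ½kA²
E = ½kA² = ½×16.2×(0.057)² = 0.02632 J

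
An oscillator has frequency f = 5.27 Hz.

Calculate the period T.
T = 1/f = 1/5.27 = 0.1898 s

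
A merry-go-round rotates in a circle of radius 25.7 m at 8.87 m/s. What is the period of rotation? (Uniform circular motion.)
T = 2πr/v = 2π×25.7/8.87 = 18.2 s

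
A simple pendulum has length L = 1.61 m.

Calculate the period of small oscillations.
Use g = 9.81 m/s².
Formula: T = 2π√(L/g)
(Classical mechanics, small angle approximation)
T = 2π√(L/g) = 2π√(1.61/9.81) = 2.545 s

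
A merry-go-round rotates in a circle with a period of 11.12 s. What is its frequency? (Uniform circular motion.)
f = 1/T = 1/11.12 = 0.0899 Hz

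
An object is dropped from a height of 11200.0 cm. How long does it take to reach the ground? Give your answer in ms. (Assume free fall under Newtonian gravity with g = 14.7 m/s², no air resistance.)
t = √(2h/g) (with unit conversion) = 3904.0 ms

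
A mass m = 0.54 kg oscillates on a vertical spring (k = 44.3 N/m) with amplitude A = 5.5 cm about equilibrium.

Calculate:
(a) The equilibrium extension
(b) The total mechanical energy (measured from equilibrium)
x_eq = mg/k = 0.54×9.81/44.3 = 0.1196 m = 11.96 cm
E = ½kA² = ½×44.3×(0.055)² = 0.067 J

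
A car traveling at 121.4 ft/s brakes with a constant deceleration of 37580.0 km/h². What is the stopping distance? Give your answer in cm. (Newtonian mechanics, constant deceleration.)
d = v₀² / (2a) (with unit conversion) = 23610.0 cm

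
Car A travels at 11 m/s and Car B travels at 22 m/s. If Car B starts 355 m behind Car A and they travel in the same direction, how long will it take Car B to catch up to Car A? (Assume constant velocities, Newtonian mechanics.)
Relative speed: v_rel = 22 - 11 = 11 m/s
Time to catch: t = d₀/v_rel = 355/11 = 32.27 s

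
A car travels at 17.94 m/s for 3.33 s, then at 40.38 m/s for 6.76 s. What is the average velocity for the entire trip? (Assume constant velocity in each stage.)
d₁ = v₁t₁ = 17.94 × 3.33 = 59.7402 m
d₂ = v₂t₂ = 40.38 × 6.76 = 272.969 m
d_total = 332.71 m, t_total = 10.09 s
v_avg = d_total/t_total = 332.71/10.09 = 32.97 m/s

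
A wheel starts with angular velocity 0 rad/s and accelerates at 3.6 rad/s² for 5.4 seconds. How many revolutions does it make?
θ = ω₀t + ½αt² = 0×5.4 + ½×3.6×5.4² = 52.49 rad
Revolutions = θ/(2π) = 52.49/(2π) = 8.35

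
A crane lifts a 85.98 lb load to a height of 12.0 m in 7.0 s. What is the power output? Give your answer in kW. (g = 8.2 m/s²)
W = mgh = 39×8.2×12 = 3838 J
P = W/t = 3838/7 = 548.2 W = 0.5482 kW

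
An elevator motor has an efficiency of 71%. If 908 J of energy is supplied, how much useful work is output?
W_out = η × W_in = 0.71 × 908 = 644.68 J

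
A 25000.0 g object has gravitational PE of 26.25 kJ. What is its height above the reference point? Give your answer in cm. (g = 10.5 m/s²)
PE = mgh → h = PE/(mg) = 2.625e+04 J / (25 kg × 10.5 m/s²) = 100 m = 10000.0 cm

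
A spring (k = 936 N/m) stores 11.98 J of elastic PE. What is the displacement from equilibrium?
PE = ½kx² → x = √(2PE/k) = √(2×11.98/936) = 0.16 m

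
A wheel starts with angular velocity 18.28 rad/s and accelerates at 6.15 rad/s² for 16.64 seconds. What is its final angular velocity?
ω = ω₀ + αt = 18.28 + 6.15 × 16.64 = 120.62 rad/s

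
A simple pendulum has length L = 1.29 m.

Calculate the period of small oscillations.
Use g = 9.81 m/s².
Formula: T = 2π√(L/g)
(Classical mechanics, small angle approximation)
T = 2π√(L/g) = 2π√(1.29/9.81) = 2.278 s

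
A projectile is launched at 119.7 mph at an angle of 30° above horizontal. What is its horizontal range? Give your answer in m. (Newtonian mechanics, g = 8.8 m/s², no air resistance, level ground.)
R = v₀² sin(2θ) / g (with unit conversion) = 281.8 m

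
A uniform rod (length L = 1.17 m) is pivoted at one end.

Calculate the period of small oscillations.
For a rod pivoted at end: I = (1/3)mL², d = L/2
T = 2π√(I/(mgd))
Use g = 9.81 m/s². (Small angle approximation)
I/m = (1/3)L² = 0.4563 m²; d = L/2 = 0.585 m
T = 2π√(I/(mgd)) = 2π√(0.4563/(9.81×0.585)) = 1.772 s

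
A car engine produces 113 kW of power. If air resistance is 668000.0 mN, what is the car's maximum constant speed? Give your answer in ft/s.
P = Fv → v = P/F = 113000 W / 668 N = 169.2 m/s = 555.0 ft/s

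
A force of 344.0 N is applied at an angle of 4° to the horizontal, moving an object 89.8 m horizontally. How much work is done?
W = Fd cosθ = 344.0×89.8×cos(4°) = 30816.0 J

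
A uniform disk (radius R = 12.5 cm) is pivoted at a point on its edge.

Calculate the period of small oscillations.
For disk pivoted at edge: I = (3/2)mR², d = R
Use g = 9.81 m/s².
I/m = (3/2)R² = 0.02344 m²; d = R = 0.125 m
T = 2π√((3/2)R²/(gR)) = 2π√(3R/(2g)) = 0.8687 s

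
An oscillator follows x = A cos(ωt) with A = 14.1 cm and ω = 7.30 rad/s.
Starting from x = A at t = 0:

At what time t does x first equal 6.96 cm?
cos(ωt) = x/A = 6.96/14.1 = 0.4936
ωt = arccos(0.4936) = 1.055 rad
t = 1.055/7.3 = 0.1445 s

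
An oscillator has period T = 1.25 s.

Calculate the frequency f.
f = 1/T = 1/1.25 = 0.8 Hz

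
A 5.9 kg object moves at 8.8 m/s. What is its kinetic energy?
KE = ½mv² = ½×5.9×8.8² = 228.448 J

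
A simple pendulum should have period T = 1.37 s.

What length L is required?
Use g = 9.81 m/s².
T = 2π√(L/g) → L = g(T/2π)² = 9.81×(1.37/2π)² = 0.4664 m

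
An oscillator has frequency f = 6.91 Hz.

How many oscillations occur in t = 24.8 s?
n = f×t = 6.91×24.8 = 171.4 oscillations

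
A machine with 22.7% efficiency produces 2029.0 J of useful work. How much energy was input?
W_in = W_out/η = 2029.0/0.227 = 8938.3 J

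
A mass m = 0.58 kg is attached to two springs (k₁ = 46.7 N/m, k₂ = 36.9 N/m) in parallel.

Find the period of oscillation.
k_eq = k₁+k₂ = 83.6 N/m
T = 2π√(m/k_eq) = 2π√(0.58/83.6) = 0.5233 s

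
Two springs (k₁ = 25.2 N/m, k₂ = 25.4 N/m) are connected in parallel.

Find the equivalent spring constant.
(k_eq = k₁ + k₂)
k_eq = k₁ + k₂ = 25.2 + 25.4 = 50.6 N/m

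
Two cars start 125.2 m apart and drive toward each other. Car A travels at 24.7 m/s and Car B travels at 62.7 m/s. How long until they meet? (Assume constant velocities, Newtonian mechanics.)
Combined speed: v_combined = 24.7 + 62.7 = 87.4 m/s
Time to meet: t = d/87.4 = 125.2/87.4 = 1.43 s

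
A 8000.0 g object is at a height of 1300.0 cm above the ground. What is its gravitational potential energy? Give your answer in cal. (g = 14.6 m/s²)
PE = mgh = 8 kg × 14.6 m/s² × 13 m = 1518 J = 362.9 cal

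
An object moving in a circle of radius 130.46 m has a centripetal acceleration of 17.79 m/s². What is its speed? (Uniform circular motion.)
v = √(a_c × r) = √(17.79 × 130.46) = 48.18 m/s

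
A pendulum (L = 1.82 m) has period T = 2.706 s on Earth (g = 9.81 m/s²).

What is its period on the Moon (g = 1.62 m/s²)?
T = 2π√(L/g), so T_moon/T_earth = √(g_earth/g_moon)
T_moon = 2π√(1.82/1.62) = 6.66 s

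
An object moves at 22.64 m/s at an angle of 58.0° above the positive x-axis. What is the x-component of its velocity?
vₓ = v cos(θ) = 22.64 × cos(58.0°) = 12.0 m/s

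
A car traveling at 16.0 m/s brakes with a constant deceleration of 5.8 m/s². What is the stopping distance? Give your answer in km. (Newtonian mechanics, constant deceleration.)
d = v₀² / (2a) (with unit conversion) = 0.02207 km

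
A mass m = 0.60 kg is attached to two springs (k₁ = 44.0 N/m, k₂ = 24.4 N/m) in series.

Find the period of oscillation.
k_eq = k₁k₂/(k₁+k₂) = 15.7 N/m
T = 2π√(m/k_eq) = 2π√(0.6/15.7) = 1.228 s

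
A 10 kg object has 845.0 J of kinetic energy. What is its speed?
KE = ½mv² → v = √(2KE/m) = √(2×845.0/10) = 13.0 m/s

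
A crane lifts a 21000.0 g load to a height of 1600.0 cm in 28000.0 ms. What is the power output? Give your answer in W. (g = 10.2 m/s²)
W = mgh = 21×10.2×16 = 3427 J
P = W/t = 3427/28 = 122.4 W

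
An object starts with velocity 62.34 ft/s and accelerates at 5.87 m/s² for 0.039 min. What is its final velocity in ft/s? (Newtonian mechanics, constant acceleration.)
v = v₀ + at (with unit conversion) = 107.4 ft/s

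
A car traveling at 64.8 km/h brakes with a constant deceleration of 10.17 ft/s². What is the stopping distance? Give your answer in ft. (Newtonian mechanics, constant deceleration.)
d = v₀² / (2a) (with unit conversion) = 171.5 ft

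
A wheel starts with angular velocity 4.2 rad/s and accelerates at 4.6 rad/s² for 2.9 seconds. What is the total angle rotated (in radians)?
θ = ω₀t + ½αt² = 4.2×2.9 + ½×4.6×2.9² = 31.52 rad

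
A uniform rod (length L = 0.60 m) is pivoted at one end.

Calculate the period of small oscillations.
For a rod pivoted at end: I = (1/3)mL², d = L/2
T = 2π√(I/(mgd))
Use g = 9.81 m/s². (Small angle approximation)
I/m = (1/3)L² = 0.12 m²; d = L/2 = 0.3 m
T = 2π√(I/(mgd)) = 2π√(0.12/(9.81×0.3)) = 1.269 s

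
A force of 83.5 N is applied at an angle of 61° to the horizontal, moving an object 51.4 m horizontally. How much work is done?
W = Fd cosθ = 83.5×51.4×cos(61°) = 2080.8 J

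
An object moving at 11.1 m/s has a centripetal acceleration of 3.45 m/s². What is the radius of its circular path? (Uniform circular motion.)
r = v²/a_c = 11.1²/3.45 = 35.71 m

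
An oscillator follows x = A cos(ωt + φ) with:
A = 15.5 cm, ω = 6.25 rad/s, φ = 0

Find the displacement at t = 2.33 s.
x = A cos(ωt + φ) = 15.5×cos(6.25×2.33 + 0) = -6.396 cm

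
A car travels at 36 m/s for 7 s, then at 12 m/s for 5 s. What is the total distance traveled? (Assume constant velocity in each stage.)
d₁ = v₁t₁ = 36 × 7 = 252 m
d₂ = v₂t₂ = 12 × 5 = 60 m
d_total = 252 + 60 = 312 m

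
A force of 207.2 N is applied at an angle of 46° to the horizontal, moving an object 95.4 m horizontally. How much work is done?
W = Fd cosθ = 207.2×95.4×cos(46°) = 13731.0 J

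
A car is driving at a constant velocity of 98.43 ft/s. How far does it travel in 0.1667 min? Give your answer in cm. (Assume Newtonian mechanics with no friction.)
d = vt (with unit conversion) = 30010.0 cm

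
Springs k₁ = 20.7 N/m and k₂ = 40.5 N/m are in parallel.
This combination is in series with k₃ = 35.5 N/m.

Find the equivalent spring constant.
k₁₂ = k₁ + k₂ = 61.2 N/m (parallel)
1/k_eq = 1/k₁₂ + 1/k₃ → k_eq = 22.47 N/m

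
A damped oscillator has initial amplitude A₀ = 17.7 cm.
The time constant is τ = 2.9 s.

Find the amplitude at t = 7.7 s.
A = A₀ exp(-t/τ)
A = A₀ exp(−t/τ) = 17.7×exp(−7.7/2.9) = 1.244 cm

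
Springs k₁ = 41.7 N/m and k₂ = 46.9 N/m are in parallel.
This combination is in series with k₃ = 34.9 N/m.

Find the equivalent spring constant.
k₁₂ = k₁ + k₂ = 88.6 N/m (parallel)
1/k_eq = 1/k₁₂ + 1/k₃ → k_eq = 25.04 N/m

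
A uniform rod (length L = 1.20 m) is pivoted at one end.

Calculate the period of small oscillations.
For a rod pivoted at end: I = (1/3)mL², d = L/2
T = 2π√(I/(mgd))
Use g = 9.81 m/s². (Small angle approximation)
I/m = (1/3)L² = 0.48 m²; d = L/2 = 0.6 m
T = 2π√(I/(mgd)) = 2π√(0.48/(9.81×0.6)) = 1.794 s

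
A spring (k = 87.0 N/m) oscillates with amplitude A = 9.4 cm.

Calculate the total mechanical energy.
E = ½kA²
E = ½kA² = ½×87.0×(0.094)² = 0.3844 J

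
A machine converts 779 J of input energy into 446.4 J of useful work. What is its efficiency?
η = W_out/W_in = 446.4/779 = 0.573 = 57.3%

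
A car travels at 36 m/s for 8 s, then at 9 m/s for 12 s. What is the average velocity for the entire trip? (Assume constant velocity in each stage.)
d₁ = v₁t₁ = 36 × 8 = 288 m
d₂ = v₂t₂ = 9 × 12 = 108 m
d_total = 396 m, t_total = 20 s
v_avg = d_total/t_total = 396/20 = 19.8 m/s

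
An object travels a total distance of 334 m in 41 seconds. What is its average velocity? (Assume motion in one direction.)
v_avg = Δd / Δt = 334 / 41 = 8.15 m/s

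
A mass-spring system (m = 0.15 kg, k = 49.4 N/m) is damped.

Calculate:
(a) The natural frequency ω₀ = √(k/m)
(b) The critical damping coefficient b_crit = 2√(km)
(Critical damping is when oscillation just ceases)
ω₀ = √(k/m) = √(49.4/0.15) = 18.15 rad/s
b_crit = 2√(km) = 2√(49.4×0.15) = 5.444 kg/s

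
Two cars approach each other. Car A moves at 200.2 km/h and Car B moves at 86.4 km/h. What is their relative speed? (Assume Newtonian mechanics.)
v_rel = v_A + v_B = 200.2 + 86.4 = 286.6 km/h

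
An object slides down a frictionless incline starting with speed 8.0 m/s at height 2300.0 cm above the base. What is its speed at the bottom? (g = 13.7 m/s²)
½mv₀² + mgh = ½mv² → v = √(v₀² + 2gh) = √(8² + 2×13.7×23) = 26.35 m/s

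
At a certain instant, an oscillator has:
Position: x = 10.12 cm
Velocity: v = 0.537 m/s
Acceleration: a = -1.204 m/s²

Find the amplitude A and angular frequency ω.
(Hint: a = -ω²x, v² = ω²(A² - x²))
a = −ω²x → ω = √(|a|/x) = √(1.204/0.1012) = 3.449 rad/s
v² = ω²(A² − x²) → A = √(x² + v²/ω²) = √(0.1012² + 0.537²/3.449²) = 0.1857 m = 18.57 cm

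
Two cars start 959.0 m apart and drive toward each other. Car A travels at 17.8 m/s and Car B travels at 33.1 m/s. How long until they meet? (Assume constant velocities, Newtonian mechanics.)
Combined speed: v_combined = 17.8 + 33.1 = 50.9 m/s
Time to meet: t = d/50.9 = 959.0/50.9 = 18.84 s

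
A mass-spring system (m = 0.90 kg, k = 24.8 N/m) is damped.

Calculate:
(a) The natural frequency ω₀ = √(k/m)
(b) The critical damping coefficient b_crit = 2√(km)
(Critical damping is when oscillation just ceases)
ω₀ = √(k/m) = √(24.8/0.9) = 5.249 rad/s
b_crit = 2√(km) = 2√(24.8×0.9) = 9.449 kg/s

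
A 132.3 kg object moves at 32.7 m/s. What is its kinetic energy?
KE = ½mv² = ½×132.3×32.7² = 70733.53 J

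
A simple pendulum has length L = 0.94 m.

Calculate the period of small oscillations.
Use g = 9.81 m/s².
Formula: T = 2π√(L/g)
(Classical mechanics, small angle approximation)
T = 2π√(L/g) = 2π√(0.94/9.81) = 1.945 s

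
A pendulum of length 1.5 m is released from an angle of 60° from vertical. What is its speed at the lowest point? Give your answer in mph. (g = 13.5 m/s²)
h = L(1 − cosθ) = 1.5×(1 − cos60°) = 0.75 m
v = √(2gh) = √(2×13.5×0.75) = 4.5 m/s = 10.07 mph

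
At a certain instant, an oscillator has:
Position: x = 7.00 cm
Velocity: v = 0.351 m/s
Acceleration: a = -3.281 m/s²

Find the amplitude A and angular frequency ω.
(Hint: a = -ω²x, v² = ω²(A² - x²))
a = −ω²x → ω = √(|a|/x) = √(3.281/0.07) = 6.846 rad/s
v² = ω²(A² − x²) → A = √(x² + v²/ω²) = √(0.07² + 0.351²/6.846²) = 0.08677 m = 8.677 cm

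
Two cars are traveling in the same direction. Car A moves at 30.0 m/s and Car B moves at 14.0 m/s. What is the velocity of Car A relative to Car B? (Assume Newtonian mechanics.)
v_rel = v_A - v_B = 30.0 - 14.0 = 16.0 m/s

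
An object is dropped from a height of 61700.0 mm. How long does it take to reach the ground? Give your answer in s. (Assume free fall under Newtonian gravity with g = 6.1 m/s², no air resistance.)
t = √(2h/g) (with unit conversion) = 4.498 s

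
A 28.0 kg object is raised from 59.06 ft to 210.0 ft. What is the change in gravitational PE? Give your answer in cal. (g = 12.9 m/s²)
ΔPE = mg(h₂ − h₁) = 28 kg × 12.9 m/s² × (64.01 − 18) m = 1.662e+04 J = 3972.0 cal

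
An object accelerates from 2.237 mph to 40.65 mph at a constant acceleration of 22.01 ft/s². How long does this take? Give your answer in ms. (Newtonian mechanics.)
t = (v - v₀)/a (with unit conversion) = 2560.0 ms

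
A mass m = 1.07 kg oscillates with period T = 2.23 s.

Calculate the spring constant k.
T = 2π√(m/k) → k = m(2π/T)² = 1.07×(2π/2.23)² = 8.494 N/m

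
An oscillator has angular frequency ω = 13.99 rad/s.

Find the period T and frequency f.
T = 2π/ω = 2π/13.99 = 0.4491 s; f = ω/2π = 2.227 Hz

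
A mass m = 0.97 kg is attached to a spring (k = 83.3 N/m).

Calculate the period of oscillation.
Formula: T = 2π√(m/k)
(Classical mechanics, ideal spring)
T = 2π√(m/k) = 2π√(0.97/83.3) = 0.678 s; f = 1/T = 1.475 Hz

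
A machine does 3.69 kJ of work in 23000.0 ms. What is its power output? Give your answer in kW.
P = W/t = 3690 J / 23 s = 160.4 W = 0.1604 kW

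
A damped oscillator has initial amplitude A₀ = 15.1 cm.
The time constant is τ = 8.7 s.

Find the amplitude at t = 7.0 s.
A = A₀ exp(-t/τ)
A = A₀ exp(−t/τ) = 15.1×exp(−7.0/8.7) = 6.754 cm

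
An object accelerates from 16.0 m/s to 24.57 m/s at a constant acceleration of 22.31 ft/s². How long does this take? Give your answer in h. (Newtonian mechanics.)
t = (v - v₀)/a (with unit conversion) = 0.0003501 h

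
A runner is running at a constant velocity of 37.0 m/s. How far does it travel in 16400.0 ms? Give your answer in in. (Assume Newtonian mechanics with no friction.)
d = vt (with unit conversion) = 23890.0 in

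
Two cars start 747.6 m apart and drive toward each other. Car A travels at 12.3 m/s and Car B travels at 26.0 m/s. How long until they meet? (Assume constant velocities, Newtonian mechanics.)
Combined speed: v_combined = 12.3 + 26.0 = 38.3 m/s
Time to meet: t = d/38.3 = 747.6/38.3 = 19.52 s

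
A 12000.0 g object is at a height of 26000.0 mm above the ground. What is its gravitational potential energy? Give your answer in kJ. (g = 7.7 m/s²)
PE = mgh = 12 kg × 7.7 m/s² × 26 m = 2402 J = 2.402 kJ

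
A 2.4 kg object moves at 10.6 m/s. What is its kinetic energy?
KE = ½mv² = ½×2.4×10.6² = 134.832 J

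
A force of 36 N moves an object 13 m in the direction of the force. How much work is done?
W = Fd = 36×13 = 468.0 J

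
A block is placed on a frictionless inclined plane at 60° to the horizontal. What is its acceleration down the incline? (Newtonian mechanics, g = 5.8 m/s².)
a = g sin(θ) = 5.8 × sin(60°) = 5.8 × 0.866 = 5.02 m/s²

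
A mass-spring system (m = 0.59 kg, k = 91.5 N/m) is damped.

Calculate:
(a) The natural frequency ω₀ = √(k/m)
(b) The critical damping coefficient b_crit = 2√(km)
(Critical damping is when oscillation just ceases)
ω₀ = √(k/m) = √(91.5/0.59) = 12.45 rad/s
b_crit = 2√(km) = 2√(91.5×0.59) = 14.69 kg/s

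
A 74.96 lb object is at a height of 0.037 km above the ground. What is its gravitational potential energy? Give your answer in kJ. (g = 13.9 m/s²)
PE = mgh = 34 kg × 13.9 m/s² × 37 m = 1.749e+04 J = 17.49 kJ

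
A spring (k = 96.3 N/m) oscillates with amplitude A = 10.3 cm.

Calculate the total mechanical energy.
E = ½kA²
E = ½kA² = ½×96.3×(0.103)² = 0.5108 J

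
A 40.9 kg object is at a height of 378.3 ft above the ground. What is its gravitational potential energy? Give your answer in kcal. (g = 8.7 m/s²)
PE = mgh = 40.9 kg × 8.7 m/s² × 115.3 m = 4.103e+04 J = 9.806 kcal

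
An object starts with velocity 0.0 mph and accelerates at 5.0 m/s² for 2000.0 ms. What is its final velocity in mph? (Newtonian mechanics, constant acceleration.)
v = v₀ + at (with unit conversion) = 22.37 mph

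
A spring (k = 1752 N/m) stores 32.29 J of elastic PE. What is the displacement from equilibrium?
PE = ½kx² → x = √(2PE/k) = √(2×32.29/1752) = 0.192 m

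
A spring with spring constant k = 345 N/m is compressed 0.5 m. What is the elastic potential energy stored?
PE = ½kx² = ½×345×0.5² = 43.12 J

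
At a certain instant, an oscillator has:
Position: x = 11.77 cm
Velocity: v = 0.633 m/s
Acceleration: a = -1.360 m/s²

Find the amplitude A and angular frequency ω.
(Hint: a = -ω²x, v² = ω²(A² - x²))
a = −ω²x → ω = √(|a|/x) = √(1.36/0.1177) = 3.399 rad/s
v² = ω²(A² − x²) → A = √(x² + v²/ω²) = √(0.1177² + 0.633²/3.399²) = 0.2203 m = 22.03 cm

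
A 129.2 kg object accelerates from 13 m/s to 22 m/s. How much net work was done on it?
W_net = ΔKE = ½m(v₂² − v₁²) = ½×129.2×(22² − 13²) = 20349.0 J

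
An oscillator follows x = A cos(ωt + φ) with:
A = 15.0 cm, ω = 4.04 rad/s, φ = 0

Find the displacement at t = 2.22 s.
x = A cos(ωt + φ) = 15.0×cos(4.04×2.22 + 0) = -13.47 cm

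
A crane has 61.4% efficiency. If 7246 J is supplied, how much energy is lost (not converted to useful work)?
W_out = η × W_in = 0.614×7246 = 4449.0 J
W_lost = W_in − W_out = 7246 − 4449.0 = 2797.0 J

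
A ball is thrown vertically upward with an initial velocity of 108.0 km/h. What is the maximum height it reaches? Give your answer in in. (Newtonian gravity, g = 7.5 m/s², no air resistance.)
h_max = v₀²/(2g) (with unit conversion) = 2362.0 in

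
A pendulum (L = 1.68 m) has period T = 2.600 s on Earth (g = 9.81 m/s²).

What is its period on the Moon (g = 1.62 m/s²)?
T = 2π√(L/g), so T_moon/T_earth = √(g_earth/g_moon)
T_moon = 2π√(1.68/1.62) = 6.398 s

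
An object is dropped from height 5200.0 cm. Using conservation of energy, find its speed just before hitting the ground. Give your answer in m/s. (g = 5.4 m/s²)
mgh = ½mv² → v = √(2gh) = √(2×5.4×52) = 23.7 m/s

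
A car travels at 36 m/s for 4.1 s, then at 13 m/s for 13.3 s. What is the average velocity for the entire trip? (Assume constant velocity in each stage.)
d₁ = v₁t₁ = 36 × 4.1 = 147.6 m
d₂ = v₂t₂ = 13 × 13.3 = 172.9 m
d_total = 320.5 m, t_total = 17.4 s
v_avg = d_total/t_total = 320.5/17.4 = 18.42 m/s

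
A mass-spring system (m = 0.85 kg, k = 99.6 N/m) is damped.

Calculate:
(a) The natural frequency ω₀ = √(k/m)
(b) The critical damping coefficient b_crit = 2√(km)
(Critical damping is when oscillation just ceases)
ω₀ = √(k/m) = √(99.6/0.85) = 10.82 rad/s
b_crit = 2√(km) = 2√(99.6×0.85) = 18.4 kg/s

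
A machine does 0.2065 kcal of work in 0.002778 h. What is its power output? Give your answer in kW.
P = W/t = 864 J / 10 s = 86.39 W = 0.08639 kW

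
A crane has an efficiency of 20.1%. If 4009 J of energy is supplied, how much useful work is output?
W_out = η × W_in = 0.201 × 4009 = 805.81 J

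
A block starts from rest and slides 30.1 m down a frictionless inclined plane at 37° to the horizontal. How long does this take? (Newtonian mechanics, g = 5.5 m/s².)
a = g sin(θ) = 5.5 × sin(37°) = 3.31 m/s²
t = √(2d/a) = √(2 × 30.1 / 3.31) = 4.26 s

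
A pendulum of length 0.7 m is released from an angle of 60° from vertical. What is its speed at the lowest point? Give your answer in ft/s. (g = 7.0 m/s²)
h = L(1 − cosθ) = 0.7×(1 − cos60°) = 0.35 m
v = √(2gh) = √(2×7.0×0.35) = 2.214 m/s = 7.262 ft/s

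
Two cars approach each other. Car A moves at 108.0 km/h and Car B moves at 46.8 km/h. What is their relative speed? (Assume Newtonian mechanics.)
v_rel = v_A + v_B = 108.0 + 46.8 = 154.8 km/h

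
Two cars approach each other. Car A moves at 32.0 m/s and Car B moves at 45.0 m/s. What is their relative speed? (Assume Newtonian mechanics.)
v_rel = v_A + v_B = 32.0 + 45.0 = 77.0 m/s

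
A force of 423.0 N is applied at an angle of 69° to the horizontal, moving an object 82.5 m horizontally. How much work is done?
W = Fd cosθ = 423.0×82.5×cos(69°) = 12506.0 J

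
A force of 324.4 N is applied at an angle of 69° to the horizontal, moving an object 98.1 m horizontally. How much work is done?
W = Fd cosθ = 324.4×98.1×cos(69°) = 11405.0 J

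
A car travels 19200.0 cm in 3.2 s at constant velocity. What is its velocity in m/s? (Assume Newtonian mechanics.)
v = d/t (with unit conversion) = 60.0 m/s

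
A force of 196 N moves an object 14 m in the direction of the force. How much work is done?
W = Fd = 196×14 = 2744.0 J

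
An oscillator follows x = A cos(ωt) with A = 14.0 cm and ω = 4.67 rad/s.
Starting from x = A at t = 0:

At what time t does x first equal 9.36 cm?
cos(ωt) = x/A = 9.36/14.0 = 0.6686
ωt = arccos(0.6686) = 0.8385 rad
t = 0.8385/4.67 = 0.1796 s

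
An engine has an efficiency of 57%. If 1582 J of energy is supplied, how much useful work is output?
W_out = η × W_in = 0.57 × 1582 = 901.74 J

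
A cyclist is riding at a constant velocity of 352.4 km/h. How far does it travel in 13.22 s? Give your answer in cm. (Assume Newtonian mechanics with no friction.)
d = vt (with unit conversion) = 129400.0 cm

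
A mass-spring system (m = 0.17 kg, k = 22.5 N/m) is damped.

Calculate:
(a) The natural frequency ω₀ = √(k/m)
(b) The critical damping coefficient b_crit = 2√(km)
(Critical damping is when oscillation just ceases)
ω₀ = √(k/m) = √(22.5/0.17) = 11.5 rad/s
b_crit = 2√(km) = 2√(22.5×0.17) = 3.912 kg/s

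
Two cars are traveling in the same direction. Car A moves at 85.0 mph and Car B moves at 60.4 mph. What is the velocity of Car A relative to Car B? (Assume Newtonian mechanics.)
v_rel = v_A - v_B = 85.0 - 60.4 = 24.6 mph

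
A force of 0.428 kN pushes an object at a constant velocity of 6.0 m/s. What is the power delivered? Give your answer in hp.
P = Fv = 428 N × 6 m/s = 2568 W = 3.444 hp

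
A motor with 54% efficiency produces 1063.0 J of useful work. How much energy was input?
W_in = W_out/η = 1063.0/0.54 = 1968.5 J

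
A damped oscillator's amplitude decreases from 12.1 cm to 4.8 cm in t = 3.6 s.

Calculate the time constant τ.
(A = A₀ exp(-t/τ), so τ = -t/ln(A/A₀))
A/A₀ = 4.8/12.1 = 0.3967; ln(A/A₀) = -0.9246
τ = −t/ln(A/A₀) = −3.6/-0.9246 = 3.894 s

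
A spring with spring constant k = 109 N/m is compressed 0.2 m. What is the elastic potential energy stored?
PE = ½kx² = ½×109×0.2² = 2.18 J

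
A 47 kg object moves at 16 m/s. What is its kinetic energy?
KE = ½mv² = ½×47×16² = 6016.0 J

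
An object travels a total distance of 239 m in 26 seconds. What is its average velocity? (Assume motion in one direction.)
v_avg = Δd / Δt = 239 / 26 = 9.19 m/s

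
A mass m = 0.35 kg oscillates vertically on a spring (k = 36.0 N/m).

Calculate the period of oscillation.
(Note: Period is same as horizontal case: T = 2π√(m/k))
T = 2π√(m/k) = 2π√(0.35/36.0) = 0.6195 s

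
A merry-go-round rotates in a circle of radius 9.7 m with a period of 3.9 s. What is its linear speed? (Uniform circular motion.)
v = 2πr/T = 2π×9.7/3.9 = 15.63 m/s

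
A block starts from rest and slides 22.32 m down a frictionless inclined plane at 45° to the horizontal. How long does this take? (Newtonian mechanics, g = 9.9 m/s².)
a = g sin(θ) = 9.9 × sin(45°) = 7.0 m/s²
t = √(2d/a) = √(2 × 22.32 / 7.0) = 2.53 s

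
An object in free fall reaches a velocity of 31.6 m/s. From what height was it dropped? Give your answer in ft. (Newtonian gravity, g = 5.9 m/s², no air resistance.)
h = v²/(2g) (with unit conversion) = 277.6 ft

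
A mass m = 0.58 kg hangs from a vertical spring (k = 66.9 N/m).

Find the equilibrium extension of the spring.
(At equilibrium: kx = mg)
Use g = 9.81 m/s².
x_eq = mg/k = 0.58×9.81/66.9 = 0.08505 m = 8.505 cm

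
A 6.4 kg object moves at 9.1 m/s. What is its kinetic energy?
KE = ½mv² = ½×6.4×9.1² = 264.992 J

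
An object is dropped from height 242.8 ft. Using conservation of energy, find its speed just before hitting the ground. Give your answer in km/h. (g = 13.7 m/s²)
mgh = ½mv² → v = √(2gh) = √(2×13.7×74.01) = 45.03 m/s = 162.1 km/h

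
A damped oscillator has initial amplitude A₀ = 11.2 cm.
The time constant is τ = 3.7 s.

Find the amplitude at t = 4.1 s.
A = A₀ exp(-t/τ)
A = A₀ exp(−t/τ) = 11.2×exp(−4.1/3.7) = 3.698 cm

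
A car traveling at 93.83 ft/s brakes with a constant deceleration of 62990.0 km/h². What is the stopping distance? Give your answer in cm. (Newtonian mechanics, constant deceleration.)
d = v₀² / (2a) (with unit conversion) = 8414.0 cm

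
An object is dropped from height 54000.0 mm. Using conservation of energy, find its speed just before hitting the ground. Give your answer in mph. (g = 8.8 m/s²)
mgh = ½mv² → v = √(2gh) = √(2×8.8×54) = 30.83 m/s = 68.96 mph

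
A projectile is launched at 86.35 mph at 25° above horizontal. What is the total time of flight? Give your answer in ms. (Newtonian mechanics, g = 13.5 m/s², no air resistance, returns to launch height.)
T = 2v₀sin(θ)/g (with unit conversion) = 2417.0 ms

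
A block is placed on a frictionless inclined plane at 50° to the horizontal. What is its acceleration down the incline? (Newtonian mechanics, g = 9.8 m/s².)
a = g sin(θ) = 9.8 × sin(50°) = 9.8 × 0.766 = 7.51 m/s²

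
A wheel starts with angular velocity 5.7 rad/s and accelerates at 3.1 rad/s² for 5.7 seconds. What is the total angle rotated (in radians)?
θ = ω₀t + ½αt² = 5.7×5.7 + ½×3.1×5.7² = 82.85 rad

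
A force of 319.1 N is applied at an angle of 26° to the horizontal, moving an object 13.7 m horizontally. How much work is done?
W = Fd cosθ = 319.1×13.7×cos(26°) = 3929.2 J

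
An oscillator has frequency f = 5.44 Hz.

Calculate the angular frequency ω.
ω = 2πf = 2π×5.44 = 34.18 rad/s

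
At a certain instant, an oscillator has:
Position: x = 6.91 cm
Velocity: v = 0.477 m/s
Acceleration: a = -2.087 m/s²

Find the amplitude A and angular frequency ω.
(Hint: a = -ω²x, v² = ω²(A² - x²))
a = −ω²x → ω = √(|a|/x) = √(2.087/0.0691) = 5.496 rad/s
v² = ω²(A² − x²) → A = √(x² + v²/ω²) = √(0.0691² + 0.477²/5.496²) = 0.1109 m = 11.09 cm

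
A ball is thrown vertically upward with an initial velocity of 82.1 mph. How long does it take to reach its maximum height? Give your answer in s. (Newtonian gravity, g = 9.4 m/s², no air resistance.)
t_up = v₀/g (with unit conversion) = 3.904 s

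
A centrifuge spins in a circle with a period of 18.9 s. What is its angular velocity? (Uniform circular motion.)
ω = 2π/T = 2π/18.9 = 0.3324 rad/s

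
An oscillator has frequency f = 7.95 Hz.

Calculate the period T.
T = 1/f = 1/7.95 = 0.1258 s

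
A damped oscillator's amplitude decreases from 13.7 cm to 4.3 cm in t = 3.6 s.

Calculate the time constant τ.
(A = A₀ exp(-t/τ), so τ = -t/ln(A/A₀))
A/A₀ = 4.3/13.7 = 0.3139; ln(A/A₀) = -1.159
τ = −t/ln(A/A₀) = −3.6/-1.159 = 3.107 s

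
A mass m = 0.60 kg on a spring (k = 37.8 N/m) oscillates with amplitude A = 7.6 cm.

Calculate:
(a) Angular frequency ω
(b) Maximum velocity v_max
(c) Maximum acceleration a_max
ω = √(k/m) = √(37.8/0.6) = 7.937 rad/s
v_max = ωA = 7.937×0.076 = 0.6032 m/s
a_max = ω²A = 7.937²×0.076 = 4.788 m/s²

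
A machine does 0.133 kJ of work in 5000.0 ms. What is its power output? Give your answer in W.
P = W/t = 133 J / 5 s = 26.6 W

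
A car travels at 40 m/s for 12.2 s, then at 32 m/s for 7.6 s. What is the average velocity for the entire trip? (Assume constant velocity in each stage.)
d₁ = v₁t₁ = 40 × 12.2 = 488 m
d₂ = v₂t₂ = 32 × 7.6 = 243.2 m
d_total = 731.2 m, t_total = 19.8 s
v_avg = d_total/t_total = 731.2/19.8 = 36.93 m/s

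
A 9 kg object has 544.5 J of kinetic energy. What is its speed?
KE = ½mv² → v = √(2KE/m) = √(2×544.5/9) = 11.0 m/s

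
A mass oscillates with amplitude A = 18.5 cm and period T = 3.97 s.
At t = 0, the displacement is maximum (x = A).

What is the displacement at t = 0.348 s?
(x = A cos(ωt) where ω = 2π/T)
ω = 2π/T = 2π/3.97 = 1.583 rad/s
x = A cos(ωt) = 18.5×cos(1.583×0.348) = 15.76 cm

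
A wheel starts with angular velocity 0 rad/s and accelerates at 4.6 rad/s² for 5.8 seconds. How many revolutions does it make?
θ = ω₀t + ½αt² = 0×5.8 + ½×4.6×5.8² = 77.37 rad
Revolutions = θ/(2π) = 77.37/(2π) = 12.31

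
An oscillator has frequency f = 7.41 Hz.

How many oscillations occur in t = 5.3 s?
n = f×t = 7.41×5.3 = 39.27 oscillations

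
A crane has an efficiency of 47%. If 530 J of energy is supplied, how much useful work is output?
W_out = η × W_in = 0.47 × 530 = 249.1 J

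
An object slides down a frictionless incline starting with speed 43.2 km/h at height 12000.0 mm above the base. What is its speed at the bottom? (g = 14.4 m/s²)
½mv₀² + mgh = ½mv² → v = √(v₀² + 2gh) = √(12² + 2×14.4×12) = 22.13 m/s = 79.66 km/h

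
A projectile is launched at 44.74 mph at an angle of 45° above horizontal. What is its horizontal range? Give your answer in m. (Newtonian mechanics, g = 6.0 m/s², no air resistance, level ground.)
R = v₀² sin(2θ) / g (with unit conversion) = 66.67 m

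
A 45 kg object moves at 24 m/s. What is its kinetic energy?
KE = ½mv² = ½×45×24² = 12960.0 J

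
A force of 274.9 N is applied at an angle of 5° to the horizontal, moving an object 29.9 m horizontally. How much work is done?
W = Fd cosθ = 274.9×29.9×cos(5°) = 8188.2 J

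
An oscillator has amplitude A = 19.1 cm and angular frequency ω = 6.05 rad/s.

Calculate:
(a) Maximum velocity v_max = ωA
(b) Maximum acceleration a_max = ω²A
v_max = ωA = 6.05×0.191 = 1.156 m/s
a_max = ω²A = 6.05²×0.191 = 6.991 m/s²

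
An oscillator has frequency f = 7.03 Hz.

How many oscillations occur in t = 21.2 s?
n = f×t = 7.03×21.2 = 149 oscillations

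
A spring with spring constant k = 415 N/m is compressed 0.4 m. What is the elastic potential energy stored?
PE = ½kx² = ½×415×0.4² = 33.2 J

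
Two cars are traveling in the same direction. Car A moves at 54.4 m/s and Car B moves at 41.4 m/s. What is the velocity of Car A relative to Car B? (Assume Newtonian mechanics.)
v_rel = v_A - v_B = 54.4 - 41.4 = 13.0 m/s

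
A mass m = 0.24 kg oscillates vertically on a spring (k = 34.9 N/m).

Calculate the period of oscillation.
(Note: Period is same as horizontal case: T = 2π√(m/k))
T = 2π√(m/k) = 2π√(0.24/34.9) = 0.521 s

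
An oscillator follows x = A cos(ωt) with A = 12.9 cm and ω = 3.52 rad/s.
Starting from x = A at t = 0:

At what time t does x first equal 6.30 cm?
cos(ωt) = x/A = 6.3/12.9 = 0.4884
ωt = arccos(0.4884) = 1.061 rad
t = 1.061/3.52 = 0.3013 s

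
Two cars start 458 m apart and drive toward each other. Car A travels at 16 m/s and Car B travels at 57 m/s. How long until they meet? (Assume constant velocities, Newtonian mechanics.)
Combined speed: v_combined = 16 + 57 = 73 m/s
Time to meet: t = d/73 = 458/73 = 6.27 s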